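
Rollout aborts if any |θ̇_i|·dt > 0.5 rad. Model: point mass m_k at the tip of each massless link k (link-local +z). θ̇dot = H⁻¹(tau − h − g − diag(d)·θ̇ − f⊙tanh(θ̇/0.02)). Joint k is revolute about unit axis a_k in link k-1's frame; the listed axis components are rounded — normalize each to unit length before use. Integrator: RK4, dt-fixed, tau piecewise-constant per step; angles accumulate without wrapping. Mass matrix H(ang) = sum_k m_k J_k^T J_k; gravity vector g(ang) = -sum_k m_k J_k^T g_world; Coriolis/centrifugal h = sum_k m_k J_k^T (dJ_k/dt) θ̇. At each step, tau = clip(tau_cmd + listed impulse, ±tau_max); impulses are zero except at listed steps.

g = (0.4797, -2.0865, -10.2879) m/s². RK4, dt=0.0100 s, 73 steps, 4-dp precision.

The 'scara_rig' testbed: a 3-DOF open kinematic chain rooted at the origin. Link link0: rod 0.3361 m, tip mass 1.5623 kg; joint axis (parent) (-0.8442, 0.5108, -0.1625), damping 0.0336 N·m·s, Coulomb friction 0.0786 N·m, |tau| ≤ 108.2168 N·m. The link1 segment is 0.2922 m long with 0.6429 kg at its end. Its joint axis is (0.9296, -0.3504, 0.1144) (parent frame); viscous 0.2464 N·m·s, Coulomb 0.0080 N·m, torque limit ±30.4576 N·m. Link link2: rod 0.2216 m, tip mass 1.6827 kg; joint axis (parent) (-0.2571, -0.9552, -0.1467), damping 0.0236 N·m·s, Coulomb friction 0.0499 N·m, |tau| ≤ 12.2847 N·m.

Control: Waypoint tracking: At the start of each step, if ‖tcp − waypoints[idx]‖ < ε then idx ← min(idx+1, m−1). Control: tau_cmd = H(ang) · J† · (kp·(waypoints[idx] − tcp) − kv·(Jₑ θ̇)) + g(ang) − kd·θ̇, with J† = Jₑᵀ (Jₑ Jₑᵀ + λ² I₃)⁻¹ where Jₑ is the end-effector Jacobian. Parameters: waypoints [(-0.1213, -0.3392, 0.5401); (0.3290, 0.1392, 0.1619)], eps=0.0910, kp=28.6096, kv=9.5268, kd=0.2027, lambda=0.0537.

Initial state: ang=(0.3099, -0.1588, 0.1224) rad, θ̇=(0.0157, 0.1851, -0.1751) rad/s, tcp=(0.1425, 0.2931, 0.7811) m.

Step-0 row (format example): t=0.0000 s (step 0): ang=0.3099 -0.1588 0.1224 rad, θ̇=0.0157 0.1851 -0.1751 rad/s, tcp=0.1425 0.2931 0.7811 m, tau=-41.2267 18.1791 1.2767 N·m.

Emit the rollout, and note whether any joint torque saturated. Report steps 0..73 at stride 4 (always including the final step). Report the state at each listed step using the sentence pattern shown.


t=0.0400 s (step 4): ang=0.2714 -0.1930 0.0937 rad, θ̇=-1.8832 -1.8453 -1.2238 rad/s, tcp=0.1376 0.2809 0.7856 m, tau=-32.8479 13.7376 1.1314 N·m.
t=0.0800 s (step 8): ang=0.1618 -0.3054 0.0260 rad, θ̇=-3.5383 -3.7078 -2.1189 rad/s, tcp=0.1235 0.2528 0.7921 m, tau=-24.2167 9.8732 0.9907 N·m.
t=0.1200 s (step 12): ang=-0.0008 -0.4742 -0.0671 rad, θ̇=-4.4259 -4.4898 -2.4098 rad/s, tcp=0.1018 0.2105 0.7932 m, tau=-11.1928 5.8714 0.8074 N·m.
t=0.1600 s (step 16): ang=-0.1801 -0.6478 -0.1585 rad, θ̇=-4.4541 -4.0805 -2.1112 rad/s, tcp=0.0748 0.1576 0.7866 m, tau=-0.3538 2.7628 0.7297 N·m.
t=0.2000 s (step 20): ang=-0.3521 -0.7955 -0.2345 rad, θ̇=-4.1205 -3.2960 -1.6931 rad/s, tcp=0.0458 0.0998 0.7747 m, tau=6.8228 0.6667 0.7823 N·m.
t=0.2400 s (step 24): ang=-0.5083 -0.9116 -0.2948 rad, θ̇=-3.6867 -2.5314 -1.3412 rad/s, tcp=0.0173 0.0415 0.7594 m, tau=11.4991 -0.7648 0.8964 N·m.
t=0.2800 s (step 28): ang=-0.6468 -0.9996 -0.3428 rad, θ̇=-3.2395 -1.8904 -1.0733 rad/s, tcp=-0.0091 -0.0143 0.7423 m, tau=14.5780 -1.7779 1.0197 N·m.
t=0.3200 s (step 32): ang=-0.7677 -1.0647 -0.3815 rad, θ̇=-2.8109 -1.3867 -0.8715 rad/s, tcp=-0.0328 -0.0658 0.7241 m, tau=16.5922 -2.5056 1.1278 N·m.
t=0.3600 s (step 36): ang=-0.8721 -1.1121 -0.4132 rad, θ̇=-2.4156 -1.0075 -0.7182 rad/s, tcp=-0.0533 -0.1123 0.7055 m, tau=17.8672 -3.0205 1.2141 N·m.
t=0.4000 s (step 40): ang=-0.9614 -1.1466 -0.4394 rad, θ̇=-2.0606 -0.7324 -0.6005 rad/s, tcp=-0.0709 -0.1532 0.6872 m, tau=18.6179 -3.3679 1.2801 N·m.
t=0.4400 s (step 44): ang=-1.0375 -1.1718 -0.4616 rad, θ̇=-1.7479 -0.5395 -0.5099 rad/s, tcp=-0.0855 -0.1886 0.6695 m, tau=18.9962 -3.5816 1.3305 N·m.
t=0.4800 s (step 48): ang=-1.1018 -1.1906 -0.4805 rad, θ̇=-1.4765 -0.4083 -0.4397 rad/s, tcp=-0.0975 -0.2188 0.6530 m, tau=19.1140 -3.6903 1.3701 N·m.
t=0.5200 s (step 52): ang=-1.1561 -1.2051 -0.4969 rad, θ̇=-1.2434 -0.3217 -0.3848 rad/s, tcp=-0.1071 -0.2442 0.6378 m, tau=19.0551 -3.7192 1.4025 N·m.
t=0.5600 s (step 56): ang=-1.2018 -1.2168 -0.5114 rad, θ̇=-1.0446 -0.2659 -0.3411 rad/s, tcp=-0.1146 -0.2652 0.6241 m, tau=18.8822 -3.6900 1.4304 N·m.
t=0.6000 s (step 60): ang=-1.2401 -1.2266 -0.5243 rad, θ̇=-0.8758 -0.2303 -0.3052 rad/s, tcp=-0.1204 -0.2824 0.6120 m, tau=18.6413 -3.6209 1.4552 N·m.
t=0.6400 s (step 64): ang=-1.2823 -1.2628 -0.5484 rad, θ̇=-1.3662 -1.9299 -1.0578 rad/s, tcp=-0.1194 -0.2909 0.5972 m, tau=24.5736 -14.5285 -1.4652 N·m.
t=0.6800 s (step 68): ang=-1.3445 -1.3695 -0.6026 rad, θ̇=-1.6737 -3.2607 -1.5710 rad/s, tcp=-0.1025 -0.2815 0.5728 m, tau=21.3349 -9.6885 0.0210 N·m.
t=0.7200 s (step 72): ang=-1.4116 -1.5138 -0.6679 rad, θ̇=-1.6375 -3.8635 -1.6382 rad/s, tcp=-0.0754 -0.2608 0.5423 m, tau=18.6489 -5.7673 1.2054 N·m.
t=0.7300 s (step 73): ang=-1.4277 -1.5528 -0.6841 rad, θ̇=-1.5914 -3.9384 -1.6076 rad/s, tcp=-0.0677 -0.2544 0.5341 m.
any joint saturated: no


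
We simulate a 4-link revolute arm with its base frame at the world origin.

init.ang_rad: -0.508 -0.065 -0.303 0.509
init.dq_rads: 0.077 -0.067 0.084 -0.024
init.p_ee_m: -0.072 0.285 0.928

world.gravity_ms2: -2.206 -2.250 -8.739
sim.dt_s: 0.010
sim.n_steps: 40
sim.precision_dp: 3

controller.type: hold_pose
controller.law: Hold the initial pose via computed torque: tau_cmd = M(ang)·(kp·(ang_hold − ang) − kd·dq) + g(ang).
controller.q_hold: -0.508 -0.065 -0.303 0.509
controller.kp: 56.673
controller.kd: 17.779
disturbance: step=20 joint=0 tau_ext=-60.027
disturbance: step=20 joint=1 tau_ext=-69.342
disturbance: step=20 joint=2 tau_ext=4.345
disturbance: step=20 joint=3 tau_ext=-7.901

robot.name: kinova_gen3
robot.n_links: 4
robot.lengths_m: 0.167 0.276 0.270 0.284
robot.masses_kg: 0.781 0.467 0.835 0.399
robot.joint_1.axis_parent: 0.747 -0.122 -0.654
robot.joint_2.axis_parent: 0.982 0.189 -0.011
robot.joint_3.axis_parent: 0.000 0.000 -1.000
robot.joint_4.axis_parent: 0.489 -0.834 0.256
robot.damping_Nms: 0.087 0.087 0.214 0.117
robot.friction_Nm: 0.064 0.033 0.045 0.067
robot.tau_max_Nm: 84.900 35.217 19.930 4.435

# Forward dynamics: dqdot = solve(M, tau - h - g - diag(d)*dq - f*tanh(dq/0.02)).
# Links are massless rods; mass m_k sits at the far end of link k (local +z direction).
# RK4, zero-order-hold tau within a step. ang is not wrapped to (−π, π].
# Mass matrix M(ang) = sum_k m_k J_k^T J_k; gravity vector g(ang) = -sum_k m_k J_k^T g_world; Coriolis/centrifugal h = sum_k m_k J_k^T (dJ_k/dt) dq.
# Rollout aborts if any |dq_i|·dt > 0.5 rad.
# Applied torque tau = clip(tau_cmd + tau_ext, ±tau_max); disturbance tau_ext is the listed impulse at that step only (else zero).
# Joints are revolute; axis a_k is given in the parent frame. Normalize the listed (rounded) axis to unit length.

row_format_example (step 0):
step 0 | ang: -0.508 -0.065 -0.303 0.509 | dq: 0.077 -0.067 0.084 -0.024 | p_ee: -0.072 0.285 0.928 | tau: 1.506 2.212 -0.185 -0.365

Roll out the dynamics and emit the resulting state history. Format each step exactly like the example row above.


step 1 | ang: -0.507 -0.066 -0.303 0.509 | dq: 0.050 -0.046 0.045 -0.001 | p_ee: -0.073 0.285 0.928 | tau: 1.525 2.195 -0.176 -0.368
step 2 | ang: -0.507 -0.066 -0.302 0.509 | dq: 0.024 -0.021 0.063 0.003 | p_ee: -0.073 0.285 0.928 | tau: 1.541 2.181 -0.171 -0.366
step 3 | ang: -0.507 -0.066 -0.302 0.509 | dq: 0.010 -0.009 0.054 0.003 | p_ee: -0.073 0.285 0.928 | tau: 1.551 2.172 -0.167 -0.364
step 4 | ang: -0.507 -0.066 -0.302 0.509 | dq: 0.003 -0.001 0.051 0.002 | p_ee: -0.073 0.285 0.928 | tau: 1.555 2.165 -0.165 -0.362
step 5 | ang: -0.506 -0.067 -0.302 0.509 | dq: -0.002 0.003 0.047 0.002 | p_ee: -0.073 0.285 0.928 | tau: 1.557 2.161 -0.163 -0.361
step 6 | ang: -0.506 -0.067 -0.302 0.509 | dq: -0.004 0.005 0.044 0.002 | p_ee: -0.073 0.285 0.928 | tau: 1.557 2.157 -0.162 -0.361
step 7 | ang: -0.506 -0.067 -0.302 0.509 | dq: -0.006 0.007 0.041 0.002 | p_ee: -0.073 0.285 0.928 | tau: 1.558 2.154 -0.162 -0.361
step 8 | ang: -0.506 -0.067 -0.302 0.509 | dq: -0.007 0.008 0.040 0.002 | p_ee: -0.073 0.285 0.928 | tau: 1.557 2.152 -0.161 -0.361
step 9 | ang: -0.506 -0.067 -0.302 0.509 | dq: -0.008 0.009 0.038 0.002 | p_ee: -0.073 0.285 0.928 | tau: 1.557 2.150 -0.161 -0.361
step 10 | ang: -0.506 -0.067 -0.302 0.509 | dq: -0.008 0.009 0.038 0.002 | p_ee: -0.073 0.285 0.928 | tau: 1.556 2.149 -0.160 -0.361
step 11 | ang: -0.506 -0.067 -0.303 0.509 | dq: -0.008 0.009 0.037 0.002 | p_ee: -0.073 0.285 0.928 | tau: 1.556 2.147 -0.160 -0.361
step 12 | ang: -0.506 -0.067 -0.303 0.509 | dq: -0.009 0.010 0.037 0.002 | p_ee: -0.073 0.285 0.928 | tau: 1.555 2.146 -0.160 -0.361
step 13 | ang: -0.506 -0.067 -0.303 0.509 | dq: -0.009 0.010 0.037 0.002 | p_ee: -0.073 0.285 0.928 | tau: 1.554 2.146 -0.160 -0.361
step 14 | ang: -0.506 -0.067 -0.303 0.509 | dq: -0.009 0.010 0.037 0.002 | p_ee: -0.073 0.285 0.928 | tau: 1.554 2.145 -0.160 -0.361
step 15 | ang: -0.506 -0.067 -0.303 0.509 | dq: -0.009 0.010 0.036 0.002 | p_ee: -0.073 0.285 0.928 | tau: 1.554 2.144 -0.160 -0.361
step 16 | ang: -0.506 -0.067 -0.303 0.509 | dq: -0.009 0.010 0.036 0.002 | p_ee: -0.073 0.285 0.928 | tau: 1.553 2.144 -0.160 -0.361
step 17 | ang: -0.506 -0.067 -0.303 0.509 | dq: -0.009 0.010 0.036 0.002 | p_ee: -0.073 0.285 0.928 | tau: 1.553 2.143 -0.160 -0.361
step 18 | ang: -0.506 -0.067 -0.303 0.509 | dq: -0.009 0.010 0.037 0.002 | p_ee: -0.073 0.285 0.928 | tau: 1.553 2.143 -0.160 -0.361
step 19 | ang: -0.506 -0.067 -0.304 0.509 | dq: -0.009 0.010 0.037 0.002 | p_ee: -0.073 0.285 0.928 | tau: 1.552 2.143 -0.160 -0.361
step 20 | ang: -0.506 -0.067 -0.304 0.509 | dq: -0.009 0.010 0.037 0.002 | p_ee: -0.073 0.285 0.928 | tau: -58.475 -35.217 4.185 -4.435
step 21 | ang: -0.540 -0.037 -0.221 0.522 | dq: -6.176 5.351 14.305 2.630 | p_ee: -0.075 0.288 0.925 | tau: 12.376 8.756 -0.645 0.331
step 22 | ang: -0.588 0.002 -0.131 0.546 | dq: -3.802 2.938 5.133 2.118 | p_ee: -0.075 0.292 0.921 | tau: 10.838 7.536 -0.259 0.212
step 23 | ang: -0.620 0.026 -0.098 0.564 | dq: -2.609 1.839 1.805 1.530 | p_ee: -0.073 0.294 0.918 | tau: 9.548 6.634 -0.119 0.153
step 24 | ang: -0.642 0.041 -0.088 0.577 | dq: -1.870 1.231 0.500 1.079 | p_ee: -0.071 0.297 0.916 | tau: 8.437 5.918 -0.075 0.098
step 25 | ang: -0.658 0.051 -0.086 0.586 | dq: -1.359 0.853 -0.003 0.742 | p_ee: -0.068 0.298 0.914 | tau: 7.479 5.330 -0.071 0.044
step 26 | ang: -0.670 0.059 -0.086 0.592 | dq: -0.992 0.610 -0.096 0.489 | p_ee: -0.066 0.300 0.913 | tau: 6.653 4.842 -0.091 -0.006
step 27 | ang: -0.678 0.064 -0.087 0.596 | dq: -0.702 0.424 -0.118 0.293 | p_ee: -0.065 0.301 0.912 | tau: 5.941 4.431 -0.112 -0.052
step 28 | ang: -0.684 0.067 -0.089 0.598 | dq: -0.468 0.276 -0.120 0.140 | p_ee: -0.064 0.302 0.911 | tau: 5.327 4.083 -0.131 -0.094
step 29 | ang: -0.688 0.069 -0.090 0.599 | dq: -0.278 0.157 -0.114 0.024 | p_ee: -0.063 0.303 0.911 | tau: 4.798 3.787 -0.148 -0.134
step 30 | ang: -0.690 0.070 -0.091 0.599 | dq: -0.132 0.066 -0.100 -0.031 | p_ee: -0.062 0.303 0.911 | tau: 4.341 3.533 -0.162 -0.183
step 31 | ang: -0.690 0.071 -0.092 0.598 | dq: -0.020 -0.003 -0.080 -0.048 | p_ee: -0.062 0.304 0.911 | tau: 3.948 3.315 -0.174 -0.235
step 32 | ang: -0.690 0.070 -0.092 0.598 | dq: 0.052 -0.040 -0.026 -0.048 | p_ee: -0.062 0.304 0.911 | tau: 3.627 3.118 -0.183 -0.281
step 33 | ang: -0.689 0.070 -0.092 0.598 | dq: 0.113 -0.077 -0.039 -0.046 | p_ee: -0.062 0.304 0.911 | tau: 3.356 2.947 -0.184 -0.320
step 34 | ang: -0.688 0.069 -0.093 0.597 | dq: 0.162 -0.104 -0.039 -0.044 | p_ee: -0.062 0.304 0.911 | tau: 3.123 2.800 -0.186 -0.354
step 35 | ang: -0.686 0.068 -0.093 0.597 | dq: 0.200 -0.126 -0.040 -0.041 | p_ee: -0.063 0.303 0.911 | tau: 2.923 2.674 -0.188 -0.383
step 36 | ang: -0.684 0.067 -0.093 0.596 | dq: 0.231 -0.143 -0.040 -0.039 | p_ee: -0.063 0.303 0.912 | tau: 2.750 2.565 -0.189 -0.407
step 37 | ang: -0.682 0.065 -0.093 0.596 | dq: 0.254 -0.155 -0.040 -0.037 | p_ee: -0.063 0.302 0.912 | tau: 2.602 2.472 -0.190 -0.428
step 38 | ang: -0.679 0.064 -0.093 0.596 | dq: 0.272 -0.165 -0.040 -0.036 | p_ee: -0.064 0.301 0.912 | tau: 2.474 2.392 -0.191 -0.446
step 39 | ang: -0.676 0.062 -0.094 0.595 | dq: 0.285 -0.172 -0.041 -0.034 | p_ee: -0.064 0.301 0.912 | tau: 2.364 2.323 -0.191 -0.461
step 40 | ang: -0.673 0.060 -0.094 0.595 | dq: 0.294 -0.176 -0.041 -0.033 | p_ee: -0.065 0.300 0.913


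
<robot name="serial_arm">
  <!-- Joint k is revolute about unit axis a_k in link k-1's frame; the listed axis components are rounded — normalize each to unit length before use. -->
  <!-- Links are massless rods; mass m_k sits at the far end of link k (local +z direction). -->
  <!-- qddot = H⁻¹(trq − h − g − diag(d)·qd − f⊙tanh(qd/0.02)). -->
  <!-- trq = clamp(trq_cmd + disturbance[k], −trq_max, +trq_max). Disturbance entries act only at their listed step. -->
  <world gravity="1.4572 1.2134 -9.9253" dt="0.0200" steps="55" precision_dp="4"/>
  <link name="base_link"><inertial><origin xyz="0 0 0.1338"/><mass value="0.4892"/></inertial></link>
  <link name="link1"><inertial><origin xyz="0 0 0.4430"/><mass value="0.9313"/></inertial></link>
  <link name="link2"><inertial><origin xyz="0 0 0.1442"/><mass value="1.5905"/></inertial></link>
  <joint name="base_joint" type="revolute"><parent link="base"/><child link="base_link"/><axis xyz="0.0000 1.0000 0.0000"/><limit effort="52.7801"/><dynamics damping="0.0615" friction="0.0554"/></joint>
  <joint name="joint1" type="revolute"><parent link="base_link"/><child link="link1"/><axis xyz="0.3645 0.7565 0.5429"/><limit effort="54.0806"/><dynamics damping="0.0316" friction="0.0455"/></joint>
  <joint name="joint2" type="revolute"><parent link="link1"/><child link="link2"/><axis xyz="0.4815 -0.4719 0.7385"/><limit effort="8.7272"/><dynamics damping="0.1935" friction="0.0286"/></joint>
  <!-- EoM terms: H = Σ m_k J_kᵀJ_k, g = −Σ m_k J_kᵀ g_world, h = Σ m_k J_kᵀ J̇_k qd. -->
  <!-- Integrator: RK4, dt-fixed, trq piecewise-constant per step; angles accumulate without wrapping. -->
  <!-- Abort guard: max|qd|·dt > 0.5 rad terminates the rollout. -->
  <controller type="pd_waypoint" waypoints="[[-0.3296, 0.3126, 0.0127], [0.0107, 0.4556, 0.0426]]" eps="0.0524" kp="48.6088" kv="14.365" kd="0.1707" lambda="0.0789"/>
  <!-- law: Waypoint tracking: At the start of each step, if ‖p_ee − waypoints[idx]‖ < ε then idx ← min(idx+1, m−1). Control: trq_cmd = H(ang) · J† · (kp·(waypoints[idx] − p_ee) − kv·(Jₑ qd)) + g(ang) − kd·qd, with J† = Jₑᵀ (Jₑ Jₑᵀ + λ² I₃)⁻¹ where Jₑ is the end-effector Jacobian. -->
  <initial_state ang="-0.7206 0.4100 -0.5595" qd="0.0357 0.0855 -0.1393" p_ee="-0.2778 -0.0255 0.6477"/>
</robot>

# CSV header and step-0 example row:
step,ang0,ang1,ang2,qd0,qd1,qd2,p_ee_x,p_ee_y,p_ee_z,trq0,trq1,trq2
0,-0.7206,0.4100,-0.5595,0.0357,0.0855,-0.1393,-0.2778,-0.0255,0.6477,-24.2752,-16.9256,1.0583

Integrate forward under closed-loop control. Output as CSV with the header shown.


step,ang0,ang1,ang2,qd0,qd1,qd2,p_ee_x,p_ee_y,p_ee_z,trq0,trq1,trq2
1,-0.7266,0.4107,-0.5892,-0.5794,-0.0821,-2.6225,-0.2790,-0.0240,0.6462,-16.6860,-11.8714,1.0832
2,-0.7398,0.4047,-0.6469,-0.7241,-0.5513,-3.1241,-0.2853,-0.0206,0.6416,-10.5253,-7.7378,0.7947
3,-0.7548,0.3896,-0.7100,-0.7676,-0.9670,-3.1969,-0.2958,-0.0166,0.6349,-5.7660,-4.5919,0.5067
4,-0.7701,0.3668,-0.7731,-0.7644,-1.3159,-3.1199,-0.3092,-0.0123,0.6266,-2.0496,-2.1924,0.2586
5,-0.7849,0.3374,-0.8339,-0.7211,-1.6262,-2.9692,-0.3248,-0.0079,0.6168,0.9251,-0.3306,0.0498
6,-0.7985,0.3019,-0.8912,-0.6414,-1.9186,-2.7793,-0.3418,-0.0034,0.6059,3.3699,1.1386,-0.1248
7,-0.8102,0.2606,-0.9446,-0.5307,-2.2041,-2.5711,-0.3596,0.0015,0.5940,5.4250,2.3125,-0.2697
8,-0.8193,0.2136,-0.9937,-0.3970,-2.4847,-2.3581,-0.3777,0.0069,0.5812,7.1790,3.2582,-0.3883
9,-0.8257,0.1611,-1.0386,-0.2505,-2.7558,-2.1501,-0.3959,0.0130,0.5677,8.6866,4.0265,-0.4839
10,-0.8291,0.1033,-1.0795,-0.1028,-3.0086,-1.9533,-0.4138,0.0200,0.5534,9.9826,4.6620,-0.5603
11,-0.8297,0.0408,-1.1166,0.0316,-3.2280,-1.7751,-0.4312,0.0282,0.5385,11.0980,5.2050,-0.6221
12,-0.8279,-0.0256,-1.1504,0.1398,-3.3992,-1.6194,-0.4477,0.0376,0.5230,12.0688,5.6923,-0.6745
13,-0.8241,-0.0950,-1.1812,0.2306,-3.5363,-1.4735,-0.4633,0.0482,0.5070,12.8895,6.1541,-0.7237
14,-0.8187,-0.1668,-1.2093,0.2989,-3.6335,-1.3422,-0.4778,0.0600,0.4904,13.5763,6.6059,-0.7722
15,-0.8123,-0.2400,-1.2349,0.3439,-3.6901,-1.2253,-0.4910,0.0730,0.4734,14.1461,7.0558,-0.8219
16,-0.8051,-0.3140,-1.2583,0.3670,-3.7085,-1.1216,-0.5027,0.0870,0.4560,14.6129,7.5038,-0.8735
17,-0.7977,-0.3880,-1.2797,0.3713,-3.6929,-1.0301,-0.5131,0.1019,0.4382,14.9879,7.9443,-0.9264
18,-0.7904,-0.4614,-1.2995,0.3602,-3.6483,-0.9497,-0.5219,0.1175,0.4202,15.2804,8.3686,-0.9793
19,-0.7835,-0.5337,-1.3178,0.3373,-3.5797,-0.8798,-0.5292,0.1335,0.4020,15.4981,8.7668,-1.0305
20,-0.7770,-0.6044,-1.3348,0.3055,-3.4918,-0.8198,-0.5351,0.1497,0.3838,15.6478,9.1300,-1.0783
21,-0.7713,-0.6731,-1.3506,0.2679,-3.3889,-0.7691,-0.5395,0.1660,0.3656,15.7359,9.4507,-1.1215
22,-0.7664,-0.7398,-1.3656,0.2266,-3.2747,-0.7271,-0.5426,0.1822,0.3476,15.7687,9.7236,-1.1587
23,-0.7623,-0.8040,-1.3798,0.1835,-3.1524,-0.6931,-0.5444,0.1980,0.3298,15.7520,9.9454,-1.1893
24,-0.7591,-0.8657,-1.3934,0.1403,-3.0248,-0.6664,-0.5450,0.2134,0.3123,15.6918,10.1150,-1.2128
25,-0.7567,-0.9249,-1.4065,0.0980,-2.8941,-0.6462,-0.5445,0.2284,0.2952,15.5938,10.2331,-1.2290
26,-0.7552,-0.9815,-1.4193,0.0576,-2.7623,-0.6319,-0.5431,0.2426,0.2786,15.4633,10.3016,-1.2379
27,-0.7544,-1.0354,-1.4318,0.0199,-2.6310,-0.6225,-0.5409,0.2563,0.2625,15.3045,10.3239,-1.2400
28,-0.7544,-1.0867,-1.4442,-0.0130,-2.5029,-0.6180,-0.5380,0.2692,0.2470,15.1099,10.3037,-1.2355
29,-0.7549,-1.1355,-1.4565,-0.0409,-2.3787,-0.6173,-0.5344,0.2814,0.2322,14.8854,10.2460,-1.2251
30,-0.7560,-1.1818,-1.4688,-0.0659,-2.2572,-0.6191,-0.5303,0.2928,0.2180,14.6511,10.1557,-1.2095
31,-0.7576,-1.2258,-1.4812,-0.0881,-2.1390,-0.6232,-0.5258,0.3035,0.2045,14.4115,10.0373,-1.1892
32,-0.7595,-1.2674,-1.4937,-0.1072,-2.0247,-0.6290,-0.5210,0.3135,0.1917,14.1687,9.8951,-1.1646
33,-0.7619,-1.3068,-1.5063,-0.1232,-1.9149,-0.6362,-0.5159,0.3228,0.1796,13.9244,9.7333,-1.1364
34,-0.7645,-1.3440,-1.5191,-0.1361,-1.8097,-0.6444,-0.5107,0.3314,0.1682,13.6805,9.5561,-1.1051
35,-0.7673,-1.3792,-1.5320,-0.1459,-1.7094,-0.6533,-0.5053,0.3393,0.1574,13.4384,9.3671,-1.0712
36,-0.7703,-1.4125,-1.5451,-0.1528,-1.6140,-0.6625,-0.4999,0.3467,0.1473,13.1996,9.1697,-1.0352
37,-0.7734,-1.4438,-1.5584,-0.1570,-1.5235,-0.6718,-0.4944,0.3534,0.1378,12.9652,8.9670,-0.9975
38,-0.7766,-1.4734,-1.5719,-0.1586,-1.4379,-0.6810,-0.4890,0.3596,0.1289,12.7362,8.7615,-0.9585
39,-0.7798,-1.5014,-1.5855,-0.1580,-1.3570,-0.6900,-0.4837,0.3653,0.1206,12.5134,8.5556,-0.9186
40,-0.7829,-1.5278,-1.5994,-0.1554,-1.2807,-0.6987,-0.4785,0.3704,0.1128,12.2974,8.3511,-0.8780
41,-0.7860,-1.5526,-1.6133,-0.1510,-1.2089,-0.7068,-0.4733,0.3752,0.1056,12.0888,8.1496,-0.8371
42,-0.7890,-1.5761,-1.6275,-0.1450,-1.1412,-0.7144,-0.4683,0.3795,0.0989,11.8877,7.9526,-0.7961
43,-0.7918,-1.5983,-1.6417,-0.1377,-1.0776,-0.7214,-0.4635,0.3834,0.0926,11.6946,7.7609,-0.7551
44,-0.7945,-1.6193,-1.6561,-0.1293,-1.0177,-0.7278,-0.4588,0.3870,0.0868,11.5094,7.5755,-0.7142
45,-0.7970,-1.6391,-1.6707,-0.1199,-0.9615,-0.7335,-0.4542,0.3902,0.0814,11.3322,7.3971,-0.6737
46,-0.7993,-1.6577,-1.6853,-0.1099,-0.9086,-0.7385,-0.4499,0.3931,0.0765,11.1630,7.2259,-0.6336
47,-0.8014,-1.6754,-1.7000,-0.0994,-0.8588,-0.7429,-0.4457,0.3957,0.0719,11.0016,7.0624,-0.5940
48,-0.8033,-1.6921,-1.7148,-0.0884,-0.8121,-0.7466,-0.4416,0.3981,0.0676,10.8480,6.9068,-0.5550
49,-0.8050,-1.7079,-1.7297,-0.0773,-0.7681,-0.7496,-0.4378,0.4003,0.0637,10.7019,6.7591,-0.5167
50,-0.8064,-1.7228,-1.7446,-0.0660,-0.7268,-0.7519,-0.4341,0.4022,0.0600,10.5631,6.6193,-0.4789
51,-0.8077,-1.7370,-1.7595,-0.0548,-0.6879,-0.7536,-0.4305,0.4039,0.0567,10.4314,6.4874,-0.4419
52,-0.8087,-1.7504,-1.7745,-0.0437,-0.6512,-0.7546,-0.4272,0.4054,0.0536,10.3067,6.3632,-0.4056
53,-0.8094,-1.7630,-1.7895,-0.0329,-0.6166,-0.7549,-0.4239,0.4067,0.0508,10.1889,6.2465,-0.3700
54,-0.8100,-1.7750,-1.8045,-0.0226,-0.5839,-0.7542,-0.4209,0.4079,0.0482,10.0785,6.1372,-0.3352
55,-0.8104,-1.7864,-1.8194,-0.0131,-0.5527,-0.7522,-0.4180,0.4089,0.0458,,,


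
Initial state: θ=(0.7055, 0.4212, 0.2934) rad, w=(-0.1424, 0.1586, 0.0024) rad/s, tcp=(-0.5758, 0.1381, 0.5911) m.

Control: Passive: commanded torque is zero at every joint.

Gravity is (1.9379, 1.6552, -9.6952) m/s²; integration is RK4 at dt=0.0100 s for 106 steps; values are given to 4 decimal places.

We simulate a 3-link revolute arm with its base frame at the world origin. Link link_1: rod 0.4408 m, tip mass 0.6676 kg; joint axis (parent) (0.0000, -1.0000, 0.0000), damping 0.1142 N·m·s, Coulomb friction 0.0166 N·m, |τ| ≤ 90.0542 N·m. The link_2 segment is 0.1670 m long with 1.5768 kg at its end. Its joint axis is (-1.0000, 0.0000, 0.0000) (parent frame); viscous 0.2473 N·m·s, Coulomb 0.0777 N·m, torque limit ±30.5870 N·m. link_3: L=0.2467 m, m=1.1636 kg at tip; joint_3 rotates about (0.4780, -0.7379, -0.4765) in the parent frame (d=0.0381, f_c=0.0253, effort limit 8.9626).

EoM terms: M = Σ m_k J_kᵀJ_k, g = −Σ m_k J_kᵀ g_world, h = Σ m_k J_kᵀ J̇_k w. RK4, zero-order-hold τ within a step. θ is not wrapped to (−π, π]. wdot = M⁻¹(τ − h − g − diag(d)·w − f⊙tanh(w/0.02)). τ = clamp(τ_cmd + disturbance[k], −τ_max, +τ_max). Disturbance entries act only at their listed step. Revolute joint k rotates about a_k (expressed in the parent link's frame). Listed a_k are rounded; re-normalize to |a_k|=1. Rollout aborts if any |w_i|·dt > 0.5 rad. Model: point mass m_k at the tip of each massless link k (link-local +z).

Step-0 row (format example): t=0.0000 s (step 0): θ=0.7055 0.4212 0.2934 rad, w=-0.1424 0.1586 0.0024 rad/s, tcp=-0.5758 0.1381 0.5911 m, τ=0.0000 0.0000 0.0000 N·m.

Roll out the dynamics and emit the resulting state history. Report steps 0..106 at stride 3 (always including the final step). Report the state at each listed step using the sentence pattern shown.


t=0.0300 s (step 3): θ=0.7041 0.4329 0.2976 rad, w=0.0465 0.6198 0.2698 rad/s, tcp=-0.5744 0.1421 0.5901 m, τ=0.0000 0.0000 0.0000 N·m.
t=0.0600 s (step 6): θ=0.7083 0.4583 0.3092 rad, w=0.2411 1.0710 0.5008 rad/s, tcp=-0.5761 0.1505 0.5833 m, τ=0.0000 0.0000 0.0000 N·m.
t=0.0900 s (step 9): θ=0.7186 0.4971 0.3272 rad, w=0.4477 1.5148 0.6862 rad/s, tcp=-0.5805 0.1632 0.5703 m, τ=0.0000 0.0000 0.0000 N·m.
t=0.1200 s (step 12): θ=0.7354 0.5491 0.3498 rad, w=0.6729 1.9518 0.8145 rad/s, tcp=-0.5870 0.1799 0.5507 m, τ=0.0000 0.0000 0.0000 N·m.
t=0.1500 s (step 15): θ=0.7593 0.6141 0.3753 rad, w=0.9261 2.3775 0.8691 rad/s, tcp=-0.5947 0.2003 0.5240 m, τ=0.0000 0.0000 0.0000 N·m.
t=0.1800 s (step 18): θ=0.7914 0.6915 0.4011 rad, w=1.2191 2.7806 0.8312 rad/s, tcp=-0.6028 0.2240 0.4894 m, τ=0.0000 0.0000 0.0000 N·m.
t=0.2100 s (step 21): θ=0.8330 0.7805 0.4241 rad, w=1.5667 3.1406 0.6860 rad/s, tcp=-0.6098 0.2502 0.4464 m, τ=0.0000 0.0000 0.0000 N·m.
t=0.2400 s (step 24): θ=0.8861 0.8792 0.4411 rad, w=1.9865 3.4249 0.4336 rad/s, tcp=-0.6144 0.2778 0.3944 m, τ=0.0000 0.0000 0.0000 N·m.
t=0.2700 s (step 27): θ=0.9531 0.9848 0.4493 rad, w=2.4968 3.5882 0.1017 rad/s, tcp=-0.6153 0.3053 0.3333 m, τ=0.0000 0.0000 0.0000 N·m.
t=0.3000 s (step 30): θ=1.0369 1.0928 0.4475 rad, w=3.1077 3.5797 -0.2093 rad/s, tcp=-0.6112 0.3311 0.2634 m, τ=0.0000 0.0000 0.0000 N·m.
t=0.3300 s (step 33): θ=1.1406 1.1971 0.4375 rad, w=3.8272 3.3267 -0.4394 rad/s, tcp=-0.6017 0.3532 0.1854 m, τ=0.0000 0.0000 0.0000 N·m.
t=0.3600 s (step 36): θ=1.2675 1.2891 0.4224 rad, w=4.6408 2.7436 -0.5460 rad/s, tcp=-0.5871 0.3700 0.1004 m, τ=0.0000 0.0000 0.0000 N·m.
t=0.3900 s (step 39): θ=1.4196 1.3574 0.4054 rad, w=5.4990 1.7320 -0.5883 rad/s, tcp=-0.5688 0.3809 0.0094 m, τ=0.0000 0.0000 0.0000 N·m.
t=0.4200 s (step 42): θ=1.5970 1.3878 0.3851 rad, w=6.3143 0.1983 -0.8369 rad/s, tcp=-0.5488 0.3862 -0.0869 m, τ=0.0000 0.0000 0.0000 N·m.
t=0.4500 s (step 45): θ=1.7968 1.3642 0.3487 rad, w=6.9737 -1.8559 -1.7545 rad/s, tcp=-0.5288 0.3865 -0.1889 m, τ=0.0000 0.0000 0.0000 N·m.
t=0.4800 s (step 48): θ=2.0130 1.2722 0.2675 rad, w=7.3899 -4.3292 -3.8887 rad/s, tcp=-0.5094 0.3806 -0.2966 m, τ=0.0000 0.0000 0.0000 N·m.
t=0.5100 s (step 51): θ=2.2372 1.1026 0.1027 rad, w=7.4966 -6.9927 -7.2275 rad/s, tcp=-0.4894 0.3630 -0.4089 m, τ=0.0000 0.0000 0.0000 N·m.
t=0.5400 s (step 54): θ=2.4584 0.8530 -0.1622 rad, w=7.1670 -9.6019 -10.0863 rad/s, tcp=-0.4616 0.3230 -0.5217 m, τ=0.0000 0.0000 0.0000 N·m.
t=0.5700 s (step 57): θ=2.6620 0.5347 -0.4615 rad, w=6.3477 -11.3358 -8.9269 rad/s, tcp=-0.4119 0.2536 -0.6291 m, τ=0.0000 0.0000 0.0000 N·m.
t=0.6000 s (step 60): θ=2.8389 0.1986 -0.6416 rad, w=5.4768 -10.5731 -2.3296 rad/s, tcp=-0.3294 0.1602 -0.7267 m, τ=0.0000 0.0000 0.0000 N·m.
t=0.6300 s (step 63): θ=2.9925 -0.0758 -0.5783 rad, w=4.7698 -7.5245 6.5377 rad/s, tcp=-0.2124 0.0493 -0.8057 m, τ=0.0000 0.0000 0.0000 N·m.
t=0.6600 s (step 66): θ=3.1249 -0.2569 -0.2725 rad, w=4.0863 -4.8469 13.0861 rad/s, tcp=-0.0610 -0.0695 -0.8421 m, τ=0.0000 0.0000 0.0000 N·m.
t=0.6900 s (step 69): θ=3.2440 -0.3892 0.1465 rad, w=4.0149 -4.2630 13.8222 rad/s, tcp=0.1104 -0.1713 -0.8085 m, τ=0.0000 0.0000 0.0000 N·m.
t=0.7200 s (step 72): θ=3.3744 -0.5166 0.5159 rad, w=4.7637 -4.0990 10.5280 rad/s, tcp=0.2689 -0.2328 -0.7130 m, τ=0.0000 0.0000 0.0000 N·m.
t=0.7500 s (step 75): θ=3.5309 -0.6218 0.7772 rad, w=5.6395 -2.6750 7.0132 rad/s, tcp=0.3983 -0.2561 -0.5920 m, τ=0.0000 0.0000 0.0000 N·m.
t=0.7800 s (step 78): θ=3.7094 -0.6652 0.9439 rad, w=6.1897 -0.0884 4.1740 rad/s, tcp=0.5028 -0.2536 -0.4709 m, τ=0.0000 0.0000 0.0000 N·m.
t=0.8100 s (step 81): θ=3.8978 -0.6247 1.0282 rad, w=6.3010 2.7504 1.3886 rad/s, tcp=0.5909 -0.2359 -0.3596 m, τ=0.0000 0.0000 0.0000 N·m.
t=0.8400 s (step 84): θ=4.0842 -0.5079 1.0215 rad, w=6.0857 4.8301 -1.9360 rad/s, tcp=0.6684 -0.2085 -0.2605 m, τ=0.0000 0.0000 0.0000 N·m.
t=0.8700 s (step 87): θ=4.2619 -0.3501 0.9065 rad, w=5.7617 5.4141 -5.7927 rad/s, tcp=0.7382 -0.1728 -0.1739 m, τ=0.0000 0.0000 0.0000 N·m.
t=0.9000 s (step 90): θ=4.4303 -0.1980 0.6739 rad, w=5.4743 4.5340 -9.6480 rad/s, tcp=0.7984 -0.1267 -0.1003 m, τ=0.0000 0.0000 0.0000 N·m.
t=0.9300 s (step 93): θ=4.5902 -0.0848 0.3365 rad, w=5.1669 2.9875 -12.5877 rad/s, tcp=0.8409 -0.0681 -0.0395 m, τ=0.0000 0.0000 0.0000 N·m.
t=0.9600 s (step 96): θ=4.7376 -0.0139 -0.0571 rad, w=4.5997 1.9147 -13.1323 rad/s, tcp=0.8542 0.0011 0.0113 m, τ=0.0000 0.0000 0.0000 N·m.
t=0.9900 s (step 99): θ=4.8635 0.0433 -0.4220 rad, w=3.7732 2.1117 -10.8287 rad/s, tcp=0.8360 0.0730 0.0568 m, τ=0.0000 0.0000 0.0000 N·m.
t=1.0200 s (step 102): θ=4.9648 0.1221 -0.6957 rad, w=3.0144 3.2294 -7.3764 rad/s, tcp=0.7964 0.1400 0.0984 m, τ=0.0000 0.0000 0.0000 N·m.
t=1.0500 s (step 105): θ=5.0463 0.2385 -0.8670 rad, w=2.4473 4.5069 -4.1309 rad/s, tcp=0.7466 0.1989 0.1331 m, τ=0.0000 0.0000 0.0000 N·m.
t=1.0600 s (step 106): θ=5.0700 0.2855 -0.9035 rad, w=2.2904 4.8847 -3.1792 rad/s, tcp=0.7288 0.2166 0.1426 m.


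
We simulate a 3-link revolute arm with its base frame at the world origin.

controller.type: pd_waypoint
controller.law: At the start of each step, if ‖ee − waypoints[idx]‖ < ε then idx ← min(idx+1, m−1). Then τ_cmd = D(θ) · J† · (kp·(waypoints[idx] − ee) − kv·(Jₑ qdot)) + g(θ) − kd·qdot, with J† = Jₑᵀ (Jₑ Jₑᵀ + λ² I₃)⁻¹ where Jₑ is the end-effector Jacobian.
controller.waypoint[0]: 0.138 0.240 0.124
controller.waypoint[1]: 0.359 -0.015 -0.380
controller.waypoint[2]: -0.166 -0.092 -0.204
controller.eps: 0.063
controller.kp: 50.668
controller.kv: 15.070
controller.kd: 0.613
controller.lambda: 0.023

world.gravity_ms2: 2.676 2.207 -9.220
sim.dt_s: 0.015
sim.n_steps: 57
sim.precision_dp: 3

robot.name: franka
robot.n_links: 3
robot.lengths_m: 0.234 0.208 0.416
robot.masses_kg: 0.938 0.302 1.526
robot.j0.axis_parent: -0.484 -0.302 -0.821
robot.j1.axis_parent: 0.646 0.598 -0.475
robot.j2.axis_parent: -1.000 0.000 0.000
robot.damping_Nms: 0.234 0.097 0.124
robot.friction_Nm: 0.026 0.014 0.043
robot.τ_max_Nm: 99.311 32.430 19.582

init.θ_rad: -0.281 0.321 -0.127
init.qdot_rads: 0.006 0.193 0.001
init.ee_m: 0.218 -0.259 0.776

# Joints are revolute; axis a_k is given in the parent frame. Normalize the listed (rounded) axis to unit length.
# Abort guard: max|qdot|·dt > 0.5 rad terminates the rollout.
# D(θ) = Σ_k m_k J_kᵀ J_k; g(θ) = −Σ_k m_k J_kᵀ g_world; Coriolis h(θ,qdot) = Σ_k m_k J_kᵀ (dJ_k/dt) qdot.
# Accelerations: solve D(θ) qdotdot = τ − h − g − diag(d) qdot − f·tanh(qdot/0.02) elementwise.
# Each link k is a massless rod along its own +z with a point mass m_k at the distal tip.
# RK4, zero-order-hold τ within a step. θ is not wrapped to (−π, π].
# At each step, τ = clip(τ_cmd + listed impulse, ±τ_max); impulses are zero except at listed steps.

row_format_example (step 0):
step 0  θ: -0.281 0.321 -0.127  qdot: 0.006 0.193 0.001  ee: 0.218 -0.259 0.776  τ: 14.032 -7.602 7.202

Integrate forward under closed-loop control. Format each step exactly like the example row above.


step 1  θ: -0.235 0.386 -0.091  qdot: 5.697 7.884 4.749  ee: 0.219 -0.258 0.774  τ: 9.302 -11.453 3.121
step 2  θ: -0.179 0.461 -0.041  qdot: 2.152 2.723 1.987  ee: 0.219 -0.256 0.773  τ: 9.855 -6.647 4.547
step 3  θ: -0.129 0.526 0.007  qdot: 4.371 5.602 4.343  ee: 0.218 -0.252 0.771  τ: 7.431 -7.780 2.550
step 4  θ: -0.072 0.596 0.065  qdot: 3.309 3.938 3.502  ee: 0.216 -0.248 0.770  τ: 7.057 -5.886 2.926
step 5  θ: -0.019 0.658 0.123  qdot: 3.807 4.417 4.245  ee: 0.214 -0.242 0.768  τ: 5.897 -5.665 2.184
step 6  θ: 0.037 0.722 0.187  qdot: 3.675 4.052 4.293  ee: 0.212 -0.235 0.766  τ: 5.249 -4.922 1.956
step 7  θ: 0.092 0.781 0.253  qdot: 3.713 3.917 4.511  ee: 0.210 -0.227 0.763  τ: 4.607 -4.411 1.576
step 8  θ: 0.148 0.838 0.321  qdot: 3.708 3.732 4.660  ee: 0.209 -0.218 0.760  τ: 4.089 -3.899 1.215
step 9  θ: 0.203 0.893 0.392  qdot: 3.700 3.548 4.786  ee: 0.207 -0.209 0.756  τ: 3.652 -3.414 0.833
step 10  θ: 0.258 0.945 0.465  qdot: 3.687 3.363 4.884  ee: 0.206 -0.198 0.751  τ: 3.281 -2.945 0.432
step 11  θ: 0.313 0.994 0.538  qdot: 3.669 3.178 4.954  ee: 0.204 -0.187 0.745  τ: 2.962 -2.486 0.014
step 12  θ: 0.368 1.040 0.613  qdot: 3.647 2.995 4.996  ee: 0.204 -0.175 0.739  τ: 2.683 -2.037 -0.418
step 13  θ: 0.423 1.083 0.688  qdot: 3.620 2.813 5.013  ee: 0.203 -0.163 0.731  τ: 2.436 -1.598 -0.860
step 14  θ: 0.477 1.124 0.763  qdot: 3.590 2.635 5.006  ee: 0.203 -0.150 0.723  τ: 2.212 -1.169 -1.308
step 15  θ: 0.530 1.162 0.838  qdot: 3.557 2.461 4.977  ee: 0.203 -0.137 0.714  τ: 2.008 -0.752 -1.758
step 16  θ: 0.583 1.198 0.912  qdot: 3.523 2.292 4.928  ee: 0.203 -0.124 0.704  τ: 1.818 -0.349 -2.203
step 17  θ: 0.636 1.231 0.985  qdot: 3.488 2.127 4.861  ee: 0.203 -0.110 0.693  τ: 1.640 0.039 -2.641
step 18  θ: 0.688 1.262 1.058  qdot: 3.455 1.967 4.779  ee: 0.204 -0.097 0.682  τ: 1.471 0.411 -3.066
step 19  θ: 0.739 1.290 1.128  qdot: 3.423 1.812 4.684  ee: 0.205 -0.083 0.670  τ: 1.312 0.766 -3.475
step 20  θ: 0.790 1.316 1.198  qdot: 3.395 1.662 4.577  ee: 0.206 -0.070 0.658  τ: 1.161 1.102 -3.865
step 21  θ: 0.841 1.340 1.266  qdot: 3.371 1.517 4.460  ee: 0.207 -0.057 0.645  τ: 1.018 1.420 -4.234
step 22  θ: 0.892 1.362 1.332  qdot: 3.354 1.375 4.336  ee: 0.208 -0.043 0.632  τ: 0.884 1.719 -4.579
step 23  θ: 0.942 1.381 1.396  qdot: 3.344 1.237 4.205  ee: 0.209 -0.031 0.619  τ: 0.759 1.998 -4.900
step 24  θ: 0.992 1.399 1.458  qdot: 3.343 1.102 4.069  ee: 0.211 -0.018 0.605  τ: 0.646 2.259 -5.195
step 25  θ: 1.042 1.414 1.518  qdot: 3.353 0.970 3.929  ee: 0.212 -0.006 0.591  τ: 0.545 2.501 -5.465
step 26  θ: 1.092 1.428 1.575  qdot: 3.375 0.840 3.786  ee: 0.214 0.006 0.578  τ: 0.460 2.724 -5.709
step 27  θ: 1.143 1.439 1.631  qdot: 3.412 0.711 3.640  ee: 0.216 0.017 0.564  τ: 0.394 2.929 -5.929
step 28  θ: 1.195 1.449 1.685  qdot: 3.466 0.583 3.494  ee: 0.218 0.027 0.550  τ: 0.350 3.117 -6.124
step 29  θ: 1.247 1.457 1.736  qdot: 3.541 0.456 3.346  ee: 0.220 0.037 0.537  τ: 0.335 3.287 -6.296
step 30  θ: 1.301 1.463 1.785  qdot: 3.641 0.328 3.199  ee: 0.222 0.047 0.523  τ: 0.357 3.439 -6.447
step 31  θ: 1.357 1.467 1.832  qdot: 3.772 0.200 3.053  ee: 0.225 0.056 0.510  τ: 0.426 3.573 -6.577
step 32  θ: 1.415 1.469 1.876  qdot: 3.943 0.070 2.908  ee: 0.227 0.064 0.497  τ: 0.558 3.688 -6.689
step 33  θ: 1.475 1.469 1.919  qdot: 4.167 -0.063 2.765  ee: 0.230 0.071 0.484  τ: 0.777 3.778 -6.784
step 34  θ: 1.540 1.467 1.959  qdot: 4.464 -0.201 2.626  ee: 0.232 0.078 0.472  τ: 1.121 3.840 -6.864
step 35  θ: 1.610 1.463 1.998  qdot: 4.864 -0.354 2.488  ee: 0.235 0.084 0.459  τ: 1.646 3.874 -6.928
step 36  θ: 1.687 1.456 2.034  qdot: 5.414 -0.532 2.350  ee: 0.238 0.088 0.448  τ: 2.436 3.869 -6.979
step 37  θ: 1.774 1.447 2.068  qdot: 6.184 -0.754 2.208  ee: 0.241 0.092 0.436  τ: 3.542 3.820 -7.017
step 38  θ: 1.875 1.433 2.100  qdot: 7.249 -1.053 2.054  ee: 0.245 0.094 0.425  τ: 4.445 3.797 -7.043
step 39  θ: 1.993 1.415 2.130  qdot: 8.480 -1.435 1.868  ee: 0.248 0.094 0.415  τ: 1.074 4.407 -7.052
step 40  θ: 2.119 1.392 2.156  qdot: 8.321 -1.597 1.644  ee: 0.252 0.092 0.406  τ: -11.324 6.512 -7.034
step 41  θ: 2.210 1.374 2.180  qdot: 3.824 -0.658 1.517  ee: 0.255 0.089 0.398  τ: -15.118 7.064 -6.941
step 42  θ: 2.227 1.375 2.203  qdot: -1.508 0.826 1.570  ee: 0.257 0.086 0.390  τ: -11.037 5.719 -6.744
step 43  θ: 2.178 1.396 2.227  qdot: -4.923 1.941 1.637  ee: 0.258 0.084 0.382  τ: -7.411 4.283 -6.490
step 44  θ: 2.090 1.430 2.251  qdot: -6.801 2.562 1.641  ee: 0.258 0.084 0.374  τ: -5.244 3.267 -6.240
step 45  θ: 1.981 1.470 2.275  qdot: -7.773 2.817 1.596  ee: 0.258 0.084 0.366  τ: -3.913 2.610 -6.014
step 46  θ: 1.861 1.513 2.299  qdot: -8.192 2.829 1.533  ee: 0.258 0.086 0.358  τ: -2.918 2.188 -5.813
step 47  θ: 1.738 1.554 2.321  qdot: -8.219 2.682 1.472  ee: 0.258 0.088 0.350  τ: -2.050 1.924 -5.638
step 48  θ: 1.617 1.592 2.343  qdot: -7.931 2.431 1.425  ee: 0.258 0.092 0.342  τ: -1.296 1.779 -5.492
step 49  θ: 1.502 1.626 2.364  qdot: -7.400 2.120 1.396  ee: 0.258 0.096 0.334  τ: -0.698 1.727 -5.380
step 50  θ: 1.396 1.656 2.385  qdot: -6.706 1.786 1.384  ee: 0.258 0.100 0.326  τ: -0.237 1.735 -5.301
step 51  θ: 1.301 1.680 2.406  qdot: -5.912 1.456 1.384  ee: 0.258 0.106 0.318  τ: 0.145 1.772 -5.254
step 52  θ: 1.219 1.699 2.427  qdot: -5.056 1.141 1.392  ee: 0.256 0.112 0.311  τ: 0.468 1.821 -5.229
step 53  θ: 1.150 1.714 2.448  qdot: -4.165 0.849 1.403  ee: 0.255 0.119 0.304  τ: 0.676 1.874 -5.220
step 54  θ: 1.094 1.725 2.469  qdot: -3.283 0.593 1.414  ee: 0.252 0.126 0.297  τ: 0.704 1.925 -5.218
step 55  θ: 1.051 1.732 2.490  qdot: -2.469 0.385 1.422  ee: 0.250 0.133 0.290  τ: 0.557 1.966 -5.218
step 56  θ: 1.020 1.737 2.512  qdot: -1.776 0.230 1.424  ee: 0.247 0.140 0.283  τ: 0.298 1.994 -5.216
step 57  θ: 0.997 1.740 2.533  qdot: -1.226 0.124 1.418  ee: 0.243 0.146 0.277


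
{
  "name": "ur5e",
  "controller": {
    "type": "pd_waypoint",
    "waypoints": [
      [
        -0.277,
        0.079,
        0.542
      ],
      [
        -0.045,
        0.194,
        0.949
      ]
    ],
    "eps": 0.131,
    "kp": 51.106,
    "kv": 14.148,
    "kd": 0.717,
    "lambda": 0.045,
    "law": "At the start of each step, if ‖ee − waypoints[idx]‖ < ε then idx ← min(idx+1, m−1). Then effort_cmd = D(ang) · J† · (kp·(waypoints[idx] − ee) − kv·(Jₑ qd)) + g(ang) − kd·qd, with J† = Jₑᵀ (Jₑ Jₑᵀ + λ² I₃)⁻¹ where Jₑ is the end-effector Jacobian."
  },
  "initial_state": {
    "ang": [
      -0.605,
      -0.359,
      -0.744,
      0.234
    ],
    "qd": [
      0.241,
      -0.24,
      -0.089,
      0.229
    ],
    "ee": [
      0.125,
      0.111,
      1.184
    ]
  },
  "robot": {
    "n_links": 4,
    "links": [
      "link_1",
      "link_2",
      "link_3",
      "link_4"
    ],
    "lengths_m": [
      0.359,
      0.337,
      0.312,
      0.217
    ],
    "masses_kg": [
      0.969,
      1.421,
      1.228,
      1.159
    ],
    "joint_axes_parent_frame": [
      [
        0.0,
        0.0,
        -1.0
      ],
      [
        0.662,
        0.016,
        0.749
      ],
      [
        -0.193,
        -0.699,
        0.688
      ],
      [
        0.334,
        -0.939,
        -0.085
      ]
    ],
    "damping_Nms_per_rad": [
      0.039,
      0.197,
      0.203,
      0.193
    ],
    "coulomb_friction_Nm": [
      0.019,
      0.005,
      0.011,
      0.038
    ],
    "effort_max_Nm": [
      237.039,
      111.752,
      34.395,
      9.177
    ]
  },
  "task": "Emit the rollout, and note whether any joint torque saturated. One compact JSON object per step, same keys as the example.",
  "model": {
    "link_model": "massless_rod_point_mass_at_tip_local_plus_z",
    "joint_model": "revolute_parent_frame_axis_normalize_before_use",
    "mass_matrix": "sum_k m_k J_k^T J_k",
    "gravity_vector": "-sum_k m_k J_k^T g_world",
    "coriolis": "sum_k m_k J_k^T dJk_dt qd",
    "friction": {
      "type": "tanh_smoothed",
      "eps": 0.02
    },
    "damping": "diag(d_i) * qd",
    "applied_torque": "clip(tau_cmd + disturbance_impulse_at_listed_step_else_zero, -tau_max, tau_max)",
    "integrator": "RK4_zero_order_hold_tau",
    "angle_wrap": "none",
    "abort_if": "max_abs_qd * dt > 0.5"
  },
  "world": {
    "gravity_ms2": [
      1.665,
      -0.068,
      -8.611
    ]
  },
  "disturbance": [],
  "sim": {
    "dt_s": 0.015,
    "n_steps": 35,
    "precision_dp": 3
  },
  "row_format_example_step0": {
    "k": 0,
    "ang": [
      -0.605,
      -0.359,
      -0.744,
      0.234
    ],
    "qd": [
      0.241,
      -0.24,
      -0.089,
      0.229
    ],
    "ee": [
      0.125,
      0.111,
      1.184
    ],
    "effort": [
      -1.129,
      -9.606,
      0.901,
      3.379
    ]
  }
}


{"k":1,"ang":[-0.609,-0.373,-0.771,0.265],"qd":[-0.645,-1.668,-3.355,3.709],"ee":[0.123,0.112,1.183],"effort":[0.111,-5.963,2.401,0.586]}
{"k":2,"ang":[-0.605,-0.403,-0.818,0.315],"qd":[1.02,-2.298,-2.998,3.024],"ee":[0.12,0.114,1.18],"effort":[-0.555,-3.069,1.392,1.37]}
{"k":3,"ang":[-0.591,-0.441,-0.868,0.363],"qd":[0.839,-2.687,-3.69,3.39],"ee":[0.118,0.117,1.177],"effort":[-0.123,-0.383,1.21,1.171]}
{"k":4,"ang":[-0.579,-0.482,-0.924,0.414],"qd":[0.889,-2.781,-3.785,3.301],"ee":[0.115,0.121,1.172],"effort":[-0.117,1.362,0.669,1.255]}
{"k":5,"ang":[-0.566,-0.523,-0.982,0.463],"qd":[0.778,-2.738,-3.897,3.347],"ee":[0.112,0.125,1.167],"effort":[-0.196,2.427,0.236,1.156]}
{"k":6,"ang":[-0.556,-0.563,-1.041,0.514],"qd":[0.63,-2.601,-3.965,3.419],"ee":[0.109,0.128,1.162],"effort":[-0.357,2.976,-0.152,1.004]}
{"k":7,"ang":[-0.548,-0.601,-1.101,0.566],"qd":[0.451,-2.419,-4.035,3.516],"ee":[0.106,0.131,1.156],"effort":[-0.535,3.193,-0.469,0.825]}
{"k":8,"ang":[-0.543,-0.636,-1.163,0.62],"qd":[0.256,-2.222,-4.118,3.617],"ee":[0.103,0.134,1.15],"effort":[-0.706,3.212,-0.711,0.646]}
{"k":9,"ang":[-0.541,-0.668,-1.225,0.674],"qd":[0.055,-2.025,-4.213,3.71],"ee":[0.099,0.135,1.144],"effort":[-0.879,3.111,-0.868,0.482]}
{"k":10,"ang":[-0.542,-0.697,-1.289,0.731],"qd":[-0.142,-1.834,-4.307,3.789],"ee":[0.095,0.136,1.137],"effort":[-1.09,2.921,-0.931,0.336]}
{"k":11,"ang":[-0.545,-0.723,-1.355,0.788],"qd":[-0.358,-1.651,-4.402,3.841],"ee":[0.091,0.137,1.13],"effort":[-1.351,2.609,-0.875,0.218]}
{"k":12,"ang":[-0.553,-0.746,-1.422,0.845],"qd":[-0.608,-1.482,-4.492,3.852],"ee":[0.087,0.137,1.122],"effort":[-1.645,2.109,-0.7,0.137]}
{"k":13,"ang":[-0.564,-0.768,-1.49,0.903],"qd":[-0.895,-1.342,-4.578,3.812],"ee":[0.083,0.136,1.114],"effort":[-1.913,1.367,-0.436,0.095]}
{"k":14,"ang":[-0.58,-0.787,-1.559,0.959],"qd":[-1.209,-1.25,-4.664,3.714],"ee":[0.079,0.135,1.106],"effort":[-2.069,0.382,-0.144,0.089]}
{"k":15,"ang":[-0.6,-0.806,-1.63,1.013],"qd":[-1.513,-1.228,-4.756,3.564],"ee":[0.074,0.133,1.097],"effort":[-2.046,-0.769,0.107,0.103]}
{"k":16,"ang":[-0.625,-0.824,-1.702,1.065],"qd":[-1.761,-1.284,-4.852,3.381],"ee":[0.069,0.13,1.089],"effort":[-1.832,-1.931,0.266,0.114]}
{"k":17,"ang":[-0.652,-0.845,-1.775,1.115],"qd":[-1.909,-1.407,-4.943,3.19],"ee":[0.063,0.128,1.08],"effort":[-1.494,-2.918,0.326,0.099]}
{"k":18,"ang":[-0.681,-0.867,-1.85,1.161],"qd":[-1.941,-1.572,-5.016,3.017],"ee":[0.057,0.125,1.071],"effort":[-1.133,-3.597,0.318,0.042]}
{"k":19,"ang":[-0.71,-0.892,-1.926,1.205],"qd":[-1.874,-1.748,-5.062,2.872],"ee":[0.05,0.123,1.061],"effort":[-0.83,-3.943,0.29,-0.055]}
{"k":20,"ang":[-0.737,-0.92,-2.002,1.247],"qd":[-1.745,-1.91,-5.079,2.753],"ee":[0.043,0.12,1.052],"effort":[-0.609,-4.014,0.276,-0.177]}
{"k":21,"ang":[-0.762,-0.949,-2.078,1.288],"qd":[-1.591,-2.044,-5.069,2.651],"ee":[0.035,0.117,1.042],"effort":[-0.455,-3.885,0.294,-0.307]}
{"k":22,"ang":[-0.785,-0.981,-2.154,1.327],"qd":[-1.439,-2.147,-5.036,2.554],"ee":[0.026,0.114,1.032],"effort":[-0.341,-3.615,0.35,-0.431]}
{"k":23,"ang":[-0.805,-1.014,-2.229,1.364],"qd":[-1.303,-2.22,-4.984,2.457],"ee":[0.017,0.112,1.022],"effort":[-0.246,-3.239,0.44,-0.54]}
{"k":24,"ang":[-0.824,-1.047,-2.303,1.4],"qd":[-1.188,-2.267,-4.914,2.357],"ee":[0.006,0.109,1.012],"effort":[-0.158,-2.78,0.56,-0.632]}
{"k":25,"ang":[-0.841,-1.081,-2.376,1.435],"qd":[-1.094,-2.292,-4.83,2.255],"ee":[-0.004,0.106,1.002],"effort":[-0.074,-2.252,0.704,-0.707]}
{"k":26,"ang":[-0.857,-1.116,-2.448,1.468],"qd":[-1.018,-2.298,-4.731,2.15],"ee":[-0.015,0.104,0.992],"effort":[0.003,-1.666,0.866,-0.767]}
{"k":27,"ang":[-0.871,-1.15,-2.518,1.499],"qd":[-0.958,-2.288,-4.621,2.044],"ee":[-0.027,0.102,0.982],"effort":[0.068,-1.034,1.039,-0.814]}
{"k":28,"ang":[-0.885,-1.184,-2.586,1.529],"qd":[-0.912,-2.266,-4.5,1.939],"ee":[-0.038,0.099,0.972],"effort":[0.114,-0.367,1.221,-0.851]}
{"k":29,"ang":[-0.899,-1.218,-2.653,1.557],"qd":[-0.877,-2.233,-4.369,1.838],"ee":[-0.051,0.098,0.961],"effort":[0.133,0.325,1.405,-0.881]}
{"k":30,"ang":[-0.912,-1.251,-2.717,1.584],"qd":[-0.852,-2.192,-4.231,1.74],"ee":[-0.063,0.096,0.951],"effort":[0.12,1.032,1.59,-0.904]}
{"k":31,"ang":[-0.924,-1.284,-2.78,1.61],"qd":[-0.836,-2.144,-4.085,1.648],"ee":[-0.075,0.095,0.941],"effort":[0.073,1.743,1.771,-0.924]}
{"k":32,"ang":[-0.937,-1.315,-2.84,1.634],"qd":[-0.828,-2.092,-3.934,1.562],"ee":[-0.087,0.093,0.93],"effort":[-0.011,2.447,1.947,-0.941]}
{"k":33,"ang":[-0.949,-1.346,-2.898,1.657],"qd":[-0.826,-2.035,-3.778,1.483],"ee":[-0.1,0.093,0.92],"effort":[-0.13,3.136,2.114,-0.958]}
{"k":34,"ang":[-0.962,-1.376,-2.953,1.678],"qd":[-0.832,-1.977,-3.617,1.412],"ee":[-0.112,0.092,0.91],"effort":[-0.279,3.799,2.27,-0.974]}
{"k":35,"ang":[-0.974,-1.406,-3.006,1.699],"qd":[-0.843,-1.917,-3.454,1.349],"ee":[-0.123,0.092,0.9]}
{"summary": "any joint saturated: no"}
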